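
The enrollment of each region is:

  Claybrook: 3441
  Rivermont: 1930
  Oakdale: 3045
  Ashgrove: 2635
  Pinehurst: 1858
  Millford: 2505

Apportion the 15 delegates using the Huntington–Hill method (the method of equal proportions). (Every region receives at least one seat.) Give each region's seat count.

Claybrook: 3, Rivermont: 2, Oakdale: 3, Ashgrove: 3, Pinehurst: 2, Millford: 2

With divisor 1049: modified quotas Claybrook 3.280, Rivermont 1.840, Oakdale 2.903, Ashgrove 2.512, Pinehurst 1.771, Millford 2.388.
Geometric-mean thresholds: Claybrook √(3·4)=3.464, Rivermont √(1·2)=1.414, Oakdale √(2·3)=2.449, Ashgrove √(2·3)=2.449, Pinehurst √(1·2)=1.414, Millford √(2·3)=2.449.
Each quota rounded against its threshold gives Claybrook 3, Rivermont 2, Oakdale 3, Ashgrove 3, Pinehurst 2, Millford 2 (total 15).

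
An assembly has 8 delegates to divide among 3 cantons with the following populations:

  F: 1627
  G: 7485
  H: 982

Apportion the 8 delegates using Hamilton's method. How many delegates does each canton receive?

The standard divisor is 10094/8 ≈ 1261.75.
Standard quotas: F 1.2895, G 5.9322, H 0.7783.
Lower quotas: F 1, G 5, H 0 (sum 6, leaving 2 seats).
Remainders in descending order: G 0.9322, H 0.7783, F 0.2895.
The surplus seats go to G, H.

F=1, G=6, H=1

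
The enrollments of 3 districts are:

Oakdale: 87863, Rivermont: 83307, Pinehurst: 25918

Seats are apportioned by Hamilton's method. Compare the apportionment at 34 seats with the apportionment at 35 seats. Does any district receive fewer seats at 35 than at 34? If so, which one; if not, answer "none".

At 34 seats: Oakdale 15, Rivermont 14, Pinehurst 5.
At 35 seats: Oakdale 16, Rivermont 15, Pinehurst 4.
Pinehurst drops from 5 to 4.

Pinehurst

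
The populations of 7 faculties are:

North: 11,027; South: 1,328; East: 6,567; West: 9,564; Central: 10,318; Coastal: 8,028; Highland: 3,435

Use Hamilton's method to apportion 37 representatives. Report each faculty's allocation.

North=8, South=1, East=5, West=7, Central=8, Coastal=6, Highland=2

The standard divisor is 50267/37 ≈ 1358.568.
Standard quotas: North 8.1166, South 0.9775, East 4.8338, West 7.0398, Central 7.5948, Coastal 5.9092, Highland 2.5284.
Lower quotas: North 8, South 0, East 4, West 7, Central 7, Coastal 5, Highland 2 (sum 33, leaving 4 seats).
Remainders in descending order: South 0.9775, Coastal 0.9092, East 0.8338, Central 0.5948, Highland 0.5284, North 0.1166, West 0.0398.
The surplus seats go to South, Coastal, East, Central.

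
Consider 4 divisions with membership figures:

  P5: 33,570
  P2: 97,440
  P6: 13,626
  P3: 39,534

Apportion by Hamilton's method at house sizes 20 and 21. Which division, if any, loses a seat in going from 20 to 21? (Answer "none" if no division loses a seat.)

none

At 20 seats: P5 4, P2 11, P6 1, P3 4.
At 21 seats: P5 4, P2 11, P6 2, P3 4.
No division's allocation decreased.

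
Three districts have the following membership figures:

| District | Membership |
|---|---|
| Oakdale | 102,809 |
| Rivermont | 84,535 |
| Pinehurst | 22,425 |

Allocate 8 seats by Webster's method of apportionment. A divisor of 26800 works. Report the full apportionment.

With modified divisor 26800: modified quotas Oakdale 3.836, Rivermont 3.154, Pinehurst 0.837.
Rounding to the nearest integer: Oakdale 4, Rivermont 3, Pinehurst 1 (total 8).

Oakdale 4; Rivermont 3; Pinehurst 1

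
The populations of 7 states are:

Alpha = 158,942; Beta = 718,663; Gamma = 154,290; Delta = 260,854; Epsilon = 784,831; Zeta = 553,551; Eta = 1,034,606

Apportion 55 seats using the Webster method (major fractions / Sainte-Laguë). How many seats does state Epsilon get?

Standard divisor 3665737/55 ≈ 66649.764; standard quotas: Alpha 2.385, Beta 10.783, Gamma 2.315, Delta 3.914, Epsilon 11.775, Zeta 8.305, Eta 15.523.
Rounding to the nearest integer gives Alpha 2, Beta 11, Gamma 2, Delta 4, Epsilon 12, Zeta 8, Eta 16 — total 55, matching the house size, so no adjustment is needed.
Epsilon receives 12.

12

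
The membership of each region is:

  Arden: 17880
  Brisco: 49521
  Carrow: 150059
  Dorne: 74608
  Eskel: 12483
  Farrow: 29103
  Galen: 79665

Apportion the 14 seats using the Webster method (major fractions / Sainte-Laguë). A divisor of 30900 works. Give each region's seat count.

Arden 1; Brisco 2; Carrow 5; Dorne 2; Eskel 0; Farrow 1; Galen 3

With modified divisor 30900: modified quotas Arden 0.579, Brisco 1.603, Carrow 4.856, Dorne 2.414, Eskel 0.404, Farrow 0.942, Galen 2.578.
Rounding to the nearest integer: Arden 1, Brisco 2, Carrow 5, Dorne 2, Eskel 0, Farrow 1, Galen 3 (total 14).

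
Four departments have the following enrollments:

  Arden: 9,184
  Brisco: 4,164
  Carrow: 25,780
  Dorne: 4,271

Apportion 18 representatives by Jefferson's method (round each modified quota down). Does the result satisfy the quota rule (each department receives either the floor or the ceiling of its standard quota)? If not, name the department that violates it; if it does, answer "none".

Standard quotas: Arden 3.809, Brisco 1.727, Carrow 10.692, Dorne 1.771.
Jefferson allocation: Arden 4, Brisco 1, Carrow 12, Dorne 1.
Carrow has quota 10.692 (lower 10, upper 11) but receives 12 — outside the quota interval.

Carrow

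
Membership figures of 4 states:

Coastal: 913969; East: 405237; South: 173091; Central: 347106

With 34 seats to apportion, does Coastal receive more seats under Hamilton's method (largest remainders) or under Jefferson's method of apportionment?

Hamilton: Coastal 17, East 8, South 3, Central 6.
Jefferson: Coastal 18, East 7, South 3, Central 6.
Coastal gets 17 under Hamilton and 18 under Jefferson.

Jefferson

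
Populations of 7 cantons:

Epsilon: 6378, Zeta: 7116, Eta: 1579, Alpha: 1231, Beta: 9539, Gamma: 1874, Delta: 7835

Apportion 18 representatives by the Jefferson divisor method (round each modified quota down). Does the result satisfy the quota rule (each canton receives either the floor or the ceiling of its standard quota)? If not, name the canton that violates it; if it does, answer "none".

none

Standard quotas: Epsilon 3.229, Zeta 3.603, Eta 0.799, Alpha 0.623, Beta 4.830, Gamma 0.949, Delta 3.967.
Jefferson allocation: Epsilon 4, Zeta 4, Eta 0, Alpha 0, Beta 5, Gamma 1, Delta 4.
Every allocation lies between the lower and upper quota.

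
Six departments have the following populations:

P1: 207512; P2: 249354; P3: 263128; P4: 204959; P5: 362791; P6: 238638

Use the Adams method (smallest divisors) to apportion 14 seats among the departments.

Standard divisor 1526382/14 ≈ 109027.286; standard quotas: P1 1.903, P2 2.287, P3 2.413, P4 1.880, P5 3.328, P6 2.189.
Rounding up gives 2, 3, 3, 2, 4, 3 = 17 seats, so the divisor must be adjusted.
With modified divisor 128100: modified quotas P1 1.620, P2 1.947, P3 2.054, P4 1.600, P5 2.832, P6 1.863.
Rounding up: P1 2, P2 2, P3 3, P4 2, P5 3, P6 2 (total 14).

P1 2; P2 2; P3 3; P4 2; P5 3; P6 2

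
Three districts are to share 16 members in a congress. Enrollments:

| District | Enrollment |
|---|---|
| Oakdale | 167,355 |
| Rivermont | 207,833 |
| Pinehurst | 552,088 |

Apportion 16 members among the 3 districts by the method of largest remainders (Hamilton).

Oakdale 3, Rivermont 4, Pinehurst 9

The standard divisor is 927276/16 ≈ 57954.75.
Standard quotas: Oakdale 2.8877, Rivermont 3.5861, Pinehurst 9.5262.
Lower quotas: Oakdale 2, Rivermont 3, Pinehurst 9 (sum 14, leaving 2 seats).
Remainders in descending order: Oakdale 0.8877, Rivermont 0.5861, Pinehurst 0.5262.
The surplus seats go to Oakdale, Rivermont.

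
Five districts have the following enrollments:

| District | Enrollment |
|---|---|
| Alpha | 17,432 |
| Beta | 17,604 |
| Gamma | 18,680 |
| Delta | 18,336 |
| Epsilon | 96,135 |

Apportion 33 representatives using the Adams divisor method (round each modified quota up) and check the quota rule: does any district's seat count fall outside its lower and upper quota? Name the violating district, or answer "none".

Standard quotas: Alpha 3.420, Beta 3.454, Gamma 3.665, Delta 3.598, Epsilon 18.863.
Adams allocation: Alpha 4, Beta 4, Gamma 4, Delta 4, Epsilon 17.
Epsilon has quota 18.863 (lower 18, upper 19) but receives 17 — outside the quota interval.

Epsilon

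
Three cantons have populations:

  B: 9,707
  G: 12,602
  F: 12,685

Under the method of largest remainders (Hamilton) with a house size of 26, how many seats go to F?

Standard divisor: 34994 ÷ 26 ≈ 1345.923.
Standard quotas: B 7.2122, G 9.3631, F 9.4248.
Lower quotas: B 7, G 9, F 9 (sum 25, leaving 1 seat).
Remainders in descending order: F 0.4248, G 0.3631, B 0.2122.
The surplus seat goes to F.
F receives 10.

10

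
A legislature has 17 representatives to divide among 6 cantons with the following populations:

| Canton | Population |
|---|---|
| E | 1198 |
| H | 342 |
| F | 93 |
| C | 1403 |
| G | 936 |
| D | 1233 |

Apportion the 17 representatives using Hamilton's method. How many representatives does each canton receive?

E 4, H 1, F 0, C 5, G 3, D 4

The standard divisor is 5205/17 ≈ 306.176.
Standard quotas: E 3.913, H 1.117, F 0.304, C 4.582, G 3.057, D 4.027.
Lower quotas: E 3, H 1, F 0, C 4, G 3, D 4 (sum 15, leaving 2 seats).
Remainders in descending order: E 0.913, C 0.582, F 0.304, H 0.117, G 0.057, D 0.027.
The surplus seats go to E, C.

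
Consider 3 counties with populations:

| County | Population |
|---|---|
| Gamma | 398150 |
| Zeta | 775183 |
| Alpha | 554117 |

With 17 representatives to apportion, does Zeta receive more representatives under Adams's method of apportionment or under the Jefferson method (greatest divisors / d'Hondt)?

Adams: Gamma 4, Zeta 7, Alpha 6.
Jefferson: Gamma 4, Zeta 8, Alpha 5.
Zeta gets 7 under Adams and 8 under Jefferson.

Jefferson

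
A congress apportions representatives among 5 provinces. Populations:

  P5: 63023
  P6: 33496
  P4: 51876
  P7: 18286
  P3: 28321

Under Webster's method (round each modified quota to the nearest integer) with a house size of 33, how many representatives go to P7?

Standard divisor 195002/33 ≈ 5909.152; standard quotas: P5 10.665, P6 5.668, P4 8.779, P7 3.095, P3 4.793.
Rounding to the nearest integer gives 11, 6, 9, 3, 5 = 34 seats, so the divisor must be adjusted.
With modified divisor 6050: modified quotas P5 10.417, P6 5.537, P4 8.575, P7 3.022, P3 4.681.
Rounding to the nearest integer: P5 10, P6 6, P4 9, P7 3, P3 5 (total 33).
P7 receives 3.

3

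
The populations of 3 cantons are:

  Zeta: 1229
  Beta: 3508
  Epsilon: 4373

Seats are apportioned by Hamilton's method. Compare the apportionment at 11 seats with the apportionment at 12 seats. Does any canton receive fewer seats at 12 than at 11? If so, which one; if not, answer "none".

Zeta

At 11 seats: Zeta 2, Beta 4, Epsilon 5.
At 12 seats: Zeta 1, Beta 5, Epsilon 6.
Zeta drops from 2 to 1.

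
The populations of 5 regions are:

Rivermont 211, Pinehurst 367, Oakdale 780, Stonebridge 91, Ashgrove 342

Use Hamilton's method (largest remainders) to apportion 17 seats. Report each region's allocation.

Rivermont: 2, Pinehurst: 4, Oakdale: 7, Stonebridge: 1, Ashgrove: 3

The standard divisor is 1791/17 ≈ 105.353.
Standard quotas: Rivermont 2.003, Pinehurst 3.484, Oakdale 7.404, Stonebridge 0.864, Ashgrove 3.246.
Lower quotas: Rivermont 2, Pinehurst 3, Oakdale 7, Stonebridge 0, Ashgrove 3 (sum 15, leaving 2 seats).
Remainders in descending order: Stonebridge 0.864, Pinehurst 0.484, Oakdale 0.404, Ashgrove 0.246, Rivermont 0.003.
The surplus seats go to Stonebridge, Pinehurst.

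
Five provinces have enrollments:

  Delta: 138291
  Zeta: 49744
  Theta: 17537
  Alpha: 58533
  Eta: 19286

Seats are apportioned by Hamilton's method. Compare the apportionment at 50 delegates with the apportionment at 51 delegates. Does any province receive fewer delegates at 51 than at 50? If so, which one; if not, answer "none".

Eta

At 50 seats: Delta 24, Zeta 9, Theta 3, Alpha 10, Eta 4.
At 51 seats: Delta 25, Zeta 9, Theta 3, Alpha 11, Eta 3.
Eta drops from 4 to 3.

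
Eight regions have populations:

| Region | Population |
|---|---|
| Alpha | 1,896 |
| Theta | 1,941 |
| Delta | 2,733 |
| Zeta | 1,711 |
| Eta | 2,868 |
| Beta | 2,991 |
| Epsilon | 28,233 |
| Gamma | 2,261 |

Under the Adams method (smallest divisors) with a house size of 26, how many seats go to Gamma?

Standard divisor 44634/26 ≈ 1716.692; standard quotas: Alpha 1.104, Theta 1.131, Delta 1.592, Zeta 0.997, Eta 1.671, Beta 1.742, Epsilon 16.446, Gamma 1.317.
Rounding up gives 2, 2, 2, 1, 2, 2, 17, 2 = 30 seats, so the divisor must be adjusted.
With modified divisor 2000: modified quotas Alpha 0.948, Theta 0.971, Delta 1.367, Zeta 0.856, Eta 1.434, Beta 1.496, Epsilon 14.117, Gamma 1.131.
Rounding up: Alpha 1, Theta 1, Delta 2, Zeta 1, Eta 2, Beta 2, Epsilon 15, Gamma 2 (total 26).
Gamma receives 2.

2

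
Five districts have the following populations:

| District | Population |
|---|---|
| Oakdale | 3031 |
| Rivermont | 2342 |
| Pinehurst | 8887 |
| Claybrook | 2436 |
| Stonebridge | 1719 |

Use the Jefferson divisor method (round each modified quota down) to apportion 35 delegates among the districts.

Standard divisor 18415/35 ≈ 526.143; standard quotas: Oakdale 5.761, Rivermont 4.451, Pinehurst 16.891, Claybrook 4.630, Stonebridge 3.267.
Rounding down gives 5, 4, 16, 4, 3 = 32 seats, so the divisor must be adjusted.
With modified divisor 490: modified quotas Oakdale 6.186, Rivermont 4.780, Pinehurst 18.137, Claybrook 4.971, Stonebridge 3.508.
Rounding down: Oakdale 6, Rivermont 4, Pinehurst 18, Claybrook 4, Stonebridge 3 (total 35).

Oakdale 6, Rivermont 4, Pinehurst 18, Claybrook 4, Stonebridge 3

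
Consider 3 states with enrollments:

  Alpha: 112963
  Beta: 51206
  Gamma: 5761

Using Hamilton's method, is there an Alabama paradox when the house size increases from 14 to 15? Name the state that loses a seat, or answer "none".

At 14 seats: Alpha 9, Beta 4, Gamma 1.
At 15 seats: Alpha 10, Beta 5, Gamma 0.
Gamma drops from 1 to 0.

Gamma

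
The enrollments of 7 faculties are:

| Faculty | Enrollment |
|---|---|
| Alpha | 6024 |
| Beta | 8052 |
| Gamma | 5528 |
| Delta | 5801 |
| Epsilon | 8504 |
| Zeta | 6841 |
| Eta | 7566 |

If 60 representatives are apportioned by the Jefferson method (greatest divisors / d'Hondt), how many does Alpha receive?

Standard divisor 48316/60 ≈ 805.267; standard quotas: Alpha 7.481, Beta 9.999, Gamma 6.865, Delta 7.204, Epsilon 10.560, Zeta 8.495, Eta 9.396.
Rounding down gives 7, 9, 6, 7, 10, 8, 9 = 56 seats, so the divisor must be adjusted.
With modified divisor 758.4: modified quotas Alpha 7.943, Beta 10.617, Gamma 7.289, Delta 7.649, Epsilon 11.213, Zeta 9.020, Eta 9.976.
Rounding down: Alpha 7, Beta 10, Gamma 7, Delta 7, Epsilon 11, Zeta 9, Eta 9 (total 60).
Alpha receives 7.

7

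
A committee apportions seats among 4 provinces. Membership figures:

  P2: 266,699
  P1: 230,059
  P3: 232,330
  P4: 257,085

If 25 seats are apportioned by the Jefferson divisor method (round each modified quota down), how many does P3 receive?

6

Standard divisor 986173/25 ≈ 39446.92; standard quotas: P2 6.761, P1 5.832, P3 5.890, P4 6.517.
Rounding down gives 6, 5, 5, 6 = 22 seats, so the divisor must be adjusted.
With modified divisor 37400: modified quotas P2 7.131, P1 6.151, P3 6.212, P4 6.874.
Rounding down: P2 7, P1 6, P3 6, P4 6 (total 25).
P3 receives 6.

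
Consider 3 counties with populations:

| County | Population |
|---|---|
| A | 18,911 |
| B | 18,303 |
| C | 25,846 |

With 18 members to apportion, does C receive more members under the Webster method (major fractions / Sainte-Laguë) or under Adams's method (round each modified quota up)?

Webster

Webster: A 5, B 5, C 8.
Adams: A 6, B 5, C 7.
C gets 8 under Webster and 7 under Adams.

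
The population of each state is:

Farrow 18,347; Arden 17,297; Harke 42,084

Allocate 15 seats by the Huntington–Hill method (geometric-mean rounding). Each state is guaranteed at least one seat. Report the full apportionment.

Farrow 4, Arden 3, Harke 8

With divisor 5145: modified quotas Farrow 3.566, Arden 3.362, Harke 8.180.
Geometric-mean thresholds: Farrow √(3·4)=3.464, Arden √(3·4)=3.464, Harke √(8·9)=8.485.
Each quota rounded against its threshold gives Farrow 4, Arden 3, Harke 8 (total 15).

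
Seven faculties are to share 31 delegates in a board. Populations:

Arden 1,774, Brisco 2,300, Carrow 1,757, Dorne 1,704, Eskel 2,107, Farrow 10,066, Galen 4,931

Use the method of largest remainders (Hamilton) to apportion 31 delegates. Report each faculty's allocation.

Arden=2, Brisco=3, Carrow=2, Dorne=2, Eskel=3, Farrow=13, Galen=6

Total 24639; standard divisor 24639/31 ≈ 794.806.
Standard quotas: Arden 2.2320, Brisco 2.8938, Carrow 2.2106, Dorne 2.1439, Eskel 2.6510, Farrow 12.6647, Galen 6.2040.
Lower quotas: Arden 2, Brisco 2, Carrow 2, Dorne 2, Eskel 2, Farrow 12, Galen 6 (sum 28, leaving 3 seats).
Remainders in descending order: Brisco 0.8938, Farrow 0.6647, Eskel 0.6510, Arden 0.2320, Carrow 0.2106, Galen 0.2040, Dorne 0.1439.
The surplus seats go to Brisco, Farrow, Eskel.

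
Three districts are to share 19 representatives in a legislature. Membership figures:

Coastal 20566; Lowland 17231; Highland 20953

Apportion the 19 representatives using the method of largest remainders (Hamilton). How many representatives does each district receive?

The standard divisor is 58750/19 ≈ 3092.105.
Standard quotas: Coastal 6.6511, Lowland 5.5726, Highland 6.7763.
Lower quotas: Coastal 6, Lowland 5, Highland 6 (sum 17, leaving 2 seats).
Remainders in descending order: Highland 0.7763, Coastal 0.6511, Lowland 0.5726.
Largest remainders: Highland, Coastal receive the extra seats.

Coastal 7, Lowland 5, Highland 7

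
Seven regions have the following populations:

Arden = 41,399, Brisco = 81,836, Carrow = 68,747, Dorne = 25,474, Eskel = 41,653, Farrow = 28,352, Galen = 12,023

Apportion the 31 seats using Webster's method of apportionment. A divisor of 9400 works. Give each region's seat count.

Arden 4; Brisco 9; Carrow 7; Dorne 3; Eskel 4; Farrow 3; Galen 1

With modified divisor 9400: modified quotas Arden 4.404, Brisco 8.706, Carrow 7.314, Dorne 2.710, Eskel 4.431, Farrow 3.016, Galen 1.279.
Rounding to the nearest integer: Arden 4, Brisco 9, Carrow 7, Dorne 3, Eskel 4, Farrow 3, Galen 1 (total 31).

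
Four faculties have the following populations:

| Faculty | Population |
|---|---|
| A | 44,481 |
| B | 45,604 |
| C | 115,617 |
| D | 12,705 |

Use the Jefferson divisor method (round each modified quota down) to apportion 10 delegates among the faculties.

Standard divisor 218407/10 ≈ 21840.7; standard quotas: A 2.037, B 2.088, C 5.294, D 0.582.
Rounding down gives 2, 2, 5, 0 = 9 seats, so the divisor must be adjusted.
With modified divisor 17900: modified quotas A 2.485, B 2.548, C 6.459, D 0.710.
Rounding down: A 2, B 2, C 6, D 0 (total 10).

A=2, B=2, C=6, D=0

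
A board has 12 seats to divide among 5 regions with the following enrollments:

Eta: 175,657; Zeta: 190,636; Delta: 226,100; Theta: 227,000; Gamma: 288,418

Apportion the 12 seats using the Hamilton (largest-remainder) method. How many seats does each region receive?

The standard divisor is 1107811/12 ≈ 92317.583.
Standard quotas: Eta 1.9027, Zeta 2.0650, Delta 2.4492, Theta 2.4589, Gamma 3.1242.
Lower quotas: Eta 1, Zeta 2, Delta 2, Theta 2, Gamma 3 (sum 10, leaving 2 seats).
Remainders in descending order: Eta 0.9027, Theta 0.4589, Delta 0.4492, Gamma 0.1242, Zeta 0.0650.
Largest remainders: Eta, Theta receive the extra seats.

Eta=2, Zeta=2, Delta=2, Theta=3, Gamma=3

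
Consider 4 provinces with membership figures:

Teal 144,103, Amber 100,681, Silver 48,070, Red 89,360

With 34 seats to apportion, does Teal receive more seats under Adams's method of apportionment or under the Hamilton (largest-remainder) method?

Adams: Teal 12, Amber 9, Silver 5, Red 8.
Hamilton: Teal 13, Amber 9, Silver 4, Red 8.
Teal gets 12 under Adams and 13 under Hamilton.

Hamilton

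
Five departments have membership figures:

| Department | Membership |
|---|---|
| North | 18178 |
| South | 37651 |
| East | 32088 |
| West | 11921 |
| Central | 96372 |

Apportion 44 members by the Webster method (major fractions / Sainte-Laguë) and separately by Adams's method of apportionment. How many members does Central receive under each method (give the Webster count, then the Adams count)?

Webster: North 4, South 8, East 7, West 3, Central 22.
Adams: North 4, South 9, East 7, West 3, Central 21.
Central gets 22 under Webster and 21 under Adams.

22 and 21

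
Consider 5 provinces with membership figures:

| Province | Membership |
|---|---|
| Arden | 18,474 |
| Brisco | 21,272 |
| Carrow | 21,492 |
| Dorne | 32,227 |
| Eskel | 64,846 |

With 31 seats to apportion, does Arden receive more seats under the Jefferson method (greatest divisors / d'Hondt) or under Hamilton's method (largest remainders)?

Hamilton

Jefferson: Arden 3, Brisco 4, Carrow 4, Dorne 6, Eskel 14.
Hamilton: Arden 4, Brisco 4, Carrow 4, Dorne 6, Eskel 13.
Arden gets 3 under Jefferson and 4 under Hamilton.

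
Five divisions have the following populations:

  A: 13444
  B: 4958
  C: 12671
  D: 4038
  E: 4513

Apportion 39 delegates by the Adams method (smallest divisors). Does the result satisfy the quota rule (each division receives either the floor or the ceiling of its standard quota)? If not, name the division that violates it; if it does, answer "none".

none

Standard quotas: A 13.232, B 4.880, C 12.471, D 3.974, E 4.442.
Adams allocation: A 13, B 5, C 12, D 4, E 5.
Every allocation lies between the lower and upper quota.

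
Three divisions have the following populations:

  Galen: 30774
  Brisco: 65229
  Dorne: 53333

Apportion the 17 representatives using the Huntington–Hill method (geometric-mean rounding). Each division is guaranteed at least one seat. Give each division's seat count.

Galen=4, Brisco=7, Dorne=6

With divisor 8800: modified quotas Galen 3.497, Brisco 7.412, Dorne 6.061.
Geometric-mean thresholds: Galen √(3·4)=3.464, Brisco √(7·8)=7.483, Dorne √(6·7)=6.481.
Each quota rounded against its threshold gives Galen 4, Brisco 7, Dorne 6 (total 17).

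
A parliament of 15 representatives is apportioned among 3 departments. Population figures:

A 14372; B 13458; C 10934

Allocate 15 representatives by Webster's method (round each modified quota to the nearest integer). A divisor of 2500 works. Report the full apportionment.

A 6, B 5, C 4

With modified divisor 2500: modified quotas A 5.749, B 5.383, C 4.374.
Rounding to the nearest integer: A 6, B 5, C 4 (total 15).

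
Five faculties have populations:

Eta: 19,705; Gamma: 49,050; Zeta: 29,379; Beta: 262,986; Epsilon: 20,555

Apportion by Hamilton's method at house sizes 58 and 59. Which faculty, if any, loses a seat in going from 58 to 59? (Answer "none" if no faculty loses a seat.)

At 58 seats: Eta 3, Gamma 7, Zeta 5, Beta 40, Epsilon 3.
At 59 seats: Eta 3, Gamma 8, Zeta 4, Beta 41, Epsilon 3.
Zeta drops from 5 to 4.

Zeta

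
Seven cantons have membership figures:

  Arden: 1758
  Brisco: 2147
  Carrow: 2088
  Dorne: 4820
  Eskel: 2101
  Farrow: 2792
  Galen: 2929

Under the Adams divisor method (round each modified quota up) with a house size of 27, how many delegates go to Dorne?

Standard divisor 18635/27 ≈ 690.185; standard quotas: Arden 2.547, Brisco 3.111, Carrow 3.025, Dorne 6.984, Eskel 3.044, Farrow 4.045, Galen 4.244.
Rounding up gives 3, 4, 4, 7, 4, 5, 5 = 32 seats, so the divisor must be adjusted.
With modified divisor 800: modified quotas Arden 2.197, Brisco 2.684, Carrow 2.610, Dorne 6.025, Eskel 2.626, Farrow 3.490, Galen 3.661.
Rounding up: Arden 3, Brisco 3, Carrow 3, Dorne 7, Eskel 3, Farrow 4, Galen 4 (total 27).
Dorne receives 7.

7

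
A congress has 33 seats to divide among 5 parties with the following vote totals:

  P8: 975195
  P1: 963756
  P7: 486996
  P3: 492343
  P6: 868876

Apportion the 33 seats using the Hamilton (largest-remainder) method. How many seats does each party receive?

P8: 9, P1: 8, P7: 4, P3: 4, P6: 8

Standard divisor: 3787166 ÷ 33 ≈ 114762.606.
Standard quotas: P8 8.4975, P1 8.3978, P7 4.2435, P3 4.2901, P6 7.5711.
Lower quotas: P8 8, P1 8, P7 4, P3 4, P6 7 (sum 31, leaving 2 seats).
Remainders in descending order: P6 0.5711, P8 0.4975, P1 0.3978, P3 0.2901, P7 0.2435.
The surplus seats go to P6, P8.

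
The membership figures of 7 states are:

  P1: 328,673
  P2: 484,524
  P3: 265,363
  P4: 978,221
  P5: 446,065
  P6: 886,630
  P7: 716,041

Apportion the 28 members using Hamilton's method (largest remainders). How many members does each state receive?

P1 2; P2 3; P3 2; P4 7; P5 3; P6 6; P7 5

Standard divisor: 4105517 ÷ 28 ≈ 146625.607.
Standard quotas: P1 2.2416, P2 3.3045, P3 1.8098, P4 6.6716, P5 3.0422, P6 6.0469, P7 4.8835.
Lower quotas: P1 2, P2 3, P3 1, P4 6, P5 3, P6 6, P7 4 (sum 25, leaving 3 seats).
Remainders in descending order: P7 0.8835, P3 0.8098, P4 0.6716, P2 0.3045, P1 0.2416, P6 0.0469, P5 0.0422.
The surplus seats go to P7, P3, P4.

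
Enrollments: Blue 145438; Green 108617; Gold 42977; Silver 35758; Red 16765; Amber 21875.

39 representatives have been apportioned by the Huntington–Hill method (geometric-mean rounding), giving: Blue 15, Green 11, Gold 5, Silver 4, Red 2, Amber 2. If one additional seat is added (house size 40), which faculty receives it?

Priority for the next seat is population ÷ (√(s·(s+1))).
Priorities: Blue 9387.983, Green 9453.896, Gold 7846.491, Silver 7995.732, Red 6844.283, Amber 8930.431.
Highest priority: Green.

Green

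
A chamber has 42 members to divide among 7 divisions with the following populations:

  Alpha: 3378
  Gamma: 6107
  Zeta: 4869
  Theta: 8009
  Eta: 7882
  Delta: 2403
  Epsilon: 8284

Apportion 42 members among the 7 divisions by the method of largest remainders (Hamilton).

Standard divisor: 40932 ÷ 42 ≈ 974.571.
Standard quotas: Alpha 3.4661, Gamma 6.2663, Zeta 4.9960, Theta 8.2180, Eta 8.0877, Delta 2.4657, Epsilon 8.5001.
Lower quotas: Alpha 3, Gamma 6, Zeta 4, Theta 8, Eta 8, Delta 2, Epsilon 8 (sum 39, leaving 3 seats).
Remainders in descending order: Zeta 0.9960, Epsilon 0.5001, Alpha 0.4661, Delta 0.4657, Gamma 0.2663, Theta 0.2180, Eta 0.0877.
The surplus seats go to Zeta, Epsilon, Alpha.

Alpha: 4, Gamma: 6, Zeta: 5, Theta: 8, Eta: 8, Delta: 2, Epsilon: 9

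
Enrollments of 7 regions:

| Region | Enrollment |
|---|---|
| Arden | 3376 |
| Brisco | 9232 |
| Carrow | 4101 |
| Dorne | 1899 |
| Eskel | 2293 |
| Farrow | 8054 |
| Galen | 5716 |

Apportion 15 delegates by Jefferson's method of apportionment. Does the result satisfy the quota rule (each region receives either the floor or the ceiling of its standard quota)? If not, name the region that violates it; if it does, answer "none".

Standard quotas: Arden 1.461, Brisco 3.994, Carrow 1.774, Dorne 0.822, Eskel 0.992, Farrow 3.484, Galen 2.473.
Jefferson allocation: Arden 1, Brisco 4, Carrow 2, Dorne 0, Eskel 1, Farrow 4, Galen 3.
Every allocation lies between the lower and upper quota.

none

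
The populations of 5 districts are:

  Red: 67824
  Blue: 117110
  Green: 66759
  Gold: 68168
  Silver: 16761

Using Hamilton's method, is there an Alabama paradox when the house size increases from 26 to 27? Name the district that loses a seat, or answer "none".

At 26 seats: Red 5, Blue 9, Green 5, Gold 5, Silver 2.
At 27 seats: Red 6, Blue 9, Green 5, Gold 6, Silver 1.
Silver drops from 2 to 1.

Silver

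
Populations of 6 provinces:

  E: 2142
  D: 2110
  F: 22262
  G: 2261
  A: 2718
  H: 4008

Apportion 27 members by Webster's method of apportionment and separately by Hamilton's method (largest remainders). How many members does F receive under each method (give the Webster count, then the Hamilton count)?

Webster: E 2, D 2, F 16, G 2, A 2, H 3.
Hamilton: E 2, D 1, F 17, G 2, A 2, H 3.
F gets 16 under Webster and 17 under Hamilton.

16 and 17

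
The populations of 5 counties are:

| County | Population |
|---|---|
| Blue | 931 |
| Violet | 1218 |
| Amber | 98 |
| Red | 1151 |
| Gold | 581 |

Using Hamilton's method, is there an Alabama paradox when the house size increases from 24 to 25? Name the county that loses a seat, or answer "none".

At 24 seats: Blue 6, Violet 7, Amber 1, Red 7, Gold 3.
At 25 seats: Blue 6, Violet 8, Amber 0, Red 7, Gold 4.
Amber drops from 1 to 0.

Amber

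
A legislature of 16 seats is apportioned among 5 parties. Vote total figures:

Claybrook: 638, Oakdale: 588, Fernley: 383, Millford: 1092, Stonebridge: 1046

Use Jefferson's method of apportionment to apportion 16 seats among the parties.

Standard divisor 3747/16 ≈ 234.188; standard quotas: Claybrook 2.724, Oakdale 2.511, Fernley 1.635, Millford 4.663, Stonebridge 4.467.
Rounding down gives 2, 2, 1, 4, 4 = 13 seats, so the divisor must be adjusted.
With modified divisor 200: modified quotas Claybrook 3.190, Oakdale 2.940, Fernley 1.915, Millford 5.460, Stonebridge 5.230.
Rounding down: Claybrook 3, Oakdale 2, Fernley 1, Millford 5, Stonebridge 5 (total 16).

Claybrook 3; Oakdale 2; Fernley 1; Millford 5; Stonebridge 5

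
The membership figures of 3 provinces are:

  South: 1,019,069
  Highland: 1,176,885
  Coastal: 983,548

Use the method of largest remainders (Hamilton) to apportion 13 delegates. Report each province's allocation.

South 4, Highland 5, Coastal 4

Total 3179502; standard divisor 3179502/13 ≈ 244577.077.
Standard quotas: South 4.1667, Highland 4.8119, Coastal 4.0214.
Lower quotas: South 4, Highland 4, Coastal 4 (sum 12, leaving 1 seat).
Remainders in descending order: Highland 0.8119, South 0.1667, Coastal 0.0214.
Largest remainder: Highland receives the extra seat.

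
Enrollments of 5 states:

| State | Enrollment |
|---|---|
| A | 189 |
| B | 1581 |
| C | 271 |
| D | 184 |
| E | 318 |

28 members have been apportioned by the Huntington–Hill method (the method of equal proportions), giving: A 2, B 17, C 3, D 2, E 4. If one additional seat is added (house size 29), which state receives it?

Priority for the next seat is population ÷ (√(s·(s+1))).
Priorities: A 77.159, B 90.380, C 78.231, D 75.118, E 71.107.
Highest priority: B.

B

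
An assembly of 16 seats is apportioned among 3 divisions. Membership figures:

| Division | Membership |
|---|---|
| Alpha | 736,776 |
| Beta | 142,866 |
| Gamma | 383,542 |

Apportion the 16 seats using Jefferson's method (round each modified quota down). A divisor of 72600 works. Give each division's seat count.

With modified divisor 72600: modified quotas Alpha 10.148, Beta 1.968, Gamma 5.283.
Rounding down: Alpha 10, Beta 1, Gamma 5 (total 16).

Alpha=10; Beta=1; Gamma=5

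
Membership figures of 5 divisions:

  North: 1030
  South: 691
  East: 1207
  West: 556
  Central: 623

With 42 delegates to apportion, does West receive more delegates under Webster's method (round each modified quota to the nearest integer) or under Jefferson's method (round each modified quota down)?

Webster

Webster: North 11, South 7, East 12, West 6, Central 6.
Jefferson: North 11, South 7, East 13, West 5, Central 6.
West gets 6 under Webster and 5 under Jefferson.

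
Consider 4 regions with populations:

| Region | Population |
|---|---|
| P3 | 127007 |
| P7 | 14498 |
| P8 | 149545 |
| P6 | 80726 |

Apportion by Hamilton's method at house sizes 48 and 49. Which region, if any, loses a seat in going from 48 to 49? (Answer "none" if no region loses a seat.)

At 48 seats: P3 16, P7 2, P8 19, P6 11.
At 49 seats: P3 17, P7 2, P8 20, P6 10.
P6 drops from 11 to 10.

P6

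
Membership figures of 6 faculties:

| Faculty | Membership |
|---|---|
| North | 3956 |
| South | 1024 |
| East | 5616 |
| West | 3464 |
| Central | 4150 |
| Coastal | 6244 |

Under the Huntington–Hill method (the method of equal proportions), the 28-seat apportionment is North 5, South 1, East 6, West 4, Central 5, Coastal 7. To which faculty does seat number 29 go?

East

Priority for the next seat is population ÷ (√(s·(s+1))).
Priorities: North 722.263, South 724.077, East 866.568, West 774.574, Central 757.683, Coastal 834.390.
Highest priority: East.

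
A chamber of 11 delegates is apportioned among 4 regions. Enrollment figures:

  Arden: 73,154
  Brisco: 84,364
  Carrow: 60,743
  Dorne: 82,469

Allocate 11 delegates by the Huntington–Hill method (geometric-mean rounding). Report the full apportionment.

Arden: 3, Brisco: 3, Carrow: 2, Dorne: 3

With divisor 27332: modified quotas Arden 2.676, Brisco 3.087, Carrow 2.222, Dorne 3.017.
Geometric-mean thresholds: Arden √(2·3)=2.449, Brisco √(3·4)=3.464, Carrow √(2·3)=2.449, Dorne √(3·4)=3.464.
Each quota rounded against its threshold gives Arden 3, Brisco 3, Carrow 2, Dorne 3 (total 11).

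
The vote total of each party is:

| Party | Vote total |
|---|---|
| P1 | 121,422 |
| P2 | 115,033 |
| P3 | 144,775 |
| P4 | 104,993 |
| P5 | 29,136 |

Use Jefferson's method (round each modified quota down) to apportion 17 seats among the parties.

Standard divisor 515359/17 ≈ 30315.235; standard quotas: P1 4.005, P2 3.795, P3 4.776, P4 3.463, P5 0.961.
Rounding down gives 4, 3, 4, 3, 0 = 14 seats, so the divisor must be adjusted.
With modified divisor 27500: modified quotas P1 4.415, P2 4.183, P3 5.265, P4 3.818, P5 1.059.
Rounding down: P1 4, P2 4, P3 5, P4 3, P5 1 (total 17).

P1: 4, P2: 4, P3: 5, P4: 3, P5: 1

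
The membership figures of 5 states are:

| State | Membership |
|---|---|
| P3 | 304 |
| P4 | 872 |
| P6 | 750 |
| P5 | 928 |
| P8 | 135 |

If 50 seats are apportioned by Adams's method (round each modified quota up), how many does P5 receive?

Standard divisor 2989/50 ≈ 59.78; standard quotas: P3 5.085, P4 14.587, P6 12.546, P5 15.524, P8 2.258.
Rounding up gives 6, 15, 13, 16, 3 = 53 seats, so the divisor must be adjusted.
With modified divisor 62.39: modified quotas P3 4.873, P4 13.977, P6 12.021, P5 14.874, P8 2.164.
Rounding up: P3 5, P4 14, P6 13, P5 15, P8 3 (total 50).
P5 receives 15.

15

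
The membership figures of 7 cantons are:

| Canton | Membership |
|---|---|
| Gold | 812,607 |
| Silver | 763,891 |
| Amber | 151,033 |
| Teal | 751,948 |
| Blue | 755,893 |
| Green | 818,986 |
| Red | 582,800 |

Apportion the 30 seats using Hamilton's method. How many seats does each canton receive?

Total 4637158; standard divisor 4637158/30 ≈ 154571.933.
Standard quotas: Gold 5.2571, Silver 4.9420, Amber 0.9771, Teal 4.8647, Blue 4.8902, Green 5.2984, Red 3.7704.
Lower quotas: Gold 5, Silver 4, Amber 0, Teal 4, Blue 4, Green 5, Red 3 (sum 25, leaving 5 seats).
Remainders in descending order: Amber 0.9771, Silver 0.9420, Blue 0.8902, Teal 0.8647, Red 0.7704, Green 0.2984, Gold 0.2571.
Largest remainders: Amber, Silver, Blue, Teal, Red receive the extra seats.

Gold 5, Silver 5, Amber 1, Teal 5, Blue 5, Green 5, Red 4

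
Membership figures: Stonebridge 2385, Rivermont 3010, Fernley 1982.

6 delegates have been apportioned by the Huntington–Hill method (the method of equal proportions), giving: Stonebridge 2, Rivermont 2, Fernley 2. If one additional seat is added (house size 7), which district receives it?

Priority for the next seat is population ÷ (√(s·(s+1))).
Priorities: Stonebridge 973.672, Rivermont 1228.827, Fernley 809.148.
Highest priority: Rivermont.

Rivermont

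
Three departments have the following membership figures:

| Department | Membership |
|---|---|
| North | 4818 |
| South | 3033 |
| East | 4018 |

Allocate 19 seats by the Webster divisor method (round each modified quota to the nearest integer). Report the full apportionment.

North: 8, South: 5, East: 6

Standard divisor 11869/19 ≈ 624.684; standard quotas: North 7.713, South 4.855, East 6.432.
Rounding to the nearest integer gives North 8, South 5, East 6 — total 19, matching the house size, so no adjustment is needed.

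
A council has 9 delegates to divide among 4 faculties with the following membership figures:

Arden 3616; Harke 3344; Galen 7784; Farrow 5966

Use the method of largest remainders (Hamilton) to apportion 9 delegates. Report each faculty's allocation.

Arden 2, Harke 1, Galen 3, Farrow 3

Standard divisor: 20710 ÷ 9 ≈ 2301.111.
Standard quotas: Arden 1.5714, Harke 1.4532, Galen 3.3827, Farrow 2.5927.
Lower quotas: Arden 1, Harke 1, Galen 3, Farrow 2 (sum 7, leaving 2 seats).
Remainders in descending order: Farrow 0.5927, Arden 0.5714, Harke 0.4532, Galen 0.3827.
The surplus seats go to Farrow, Arden.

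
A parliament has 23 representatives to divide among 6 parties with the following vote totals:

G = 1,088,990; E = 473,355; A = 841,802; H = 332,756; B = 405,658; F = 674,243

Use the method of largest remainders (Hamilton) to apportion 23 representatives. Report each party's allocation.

Standard divisor: 3816804 ÷ 23 = 165948.
Standard quotas: G 6.5622, E 2.8524, A 5.0727, H 2.0052, B 2.4445, F 4.0630.
Lower quotas: G 6, E 2, A 5, H 2, B 2, F 4 (sum 21, leaving 2 seats).
Remainders in descending order: E 0.8524, G 0.5622, B 0.4445, A 0.0727, F 0.0630, H 0.0052.
The surplus seats go to E, G.

G: 7, E: 3, A: 5, H: 2, B: 2, F: 4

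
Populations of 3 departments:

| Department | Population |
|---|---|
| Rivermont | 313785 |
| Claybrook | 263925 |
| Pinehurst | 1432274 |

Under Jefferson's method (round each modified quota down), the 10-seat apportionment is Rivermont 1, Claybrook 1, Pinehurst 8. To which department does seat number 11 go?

Priority for the next seat is population ÷ (current seats + 1).
Priorities: Rivermont 156892.500, Claybrook 131962.500, Pinehurst 159141.556.
Highest priority: Pinehurst.

Pinehurst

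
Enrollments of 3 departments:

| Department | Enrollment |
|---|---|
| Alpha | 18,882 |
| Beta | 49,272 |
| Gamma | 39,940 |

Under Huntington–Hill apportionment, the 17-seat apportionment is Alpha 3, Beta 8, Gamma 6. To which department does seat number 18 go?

Priority for the next seat is population ÷ (√(s·(s+1))).
Priorities: Alpha 5450.764, Beta 5806.761, Gamma 6162.876.
Highest priority: Gamma.

Gamma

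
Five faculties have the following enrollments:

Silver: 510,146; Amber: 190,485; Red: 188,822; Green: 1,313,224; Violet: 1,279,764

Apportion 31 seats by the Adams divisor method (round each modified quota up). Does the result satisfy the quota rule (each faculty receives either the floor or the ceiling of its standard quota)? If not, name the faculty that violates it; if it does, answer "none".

Standard quotas: Silver 4.541, Amber 1.696, Red 1.681, Green 11.690, Violet 11.392.
Adams allocation: Silver 5, Amber 2, Red 2, Green 11, Violet 11.
Every allocation lies between the lower and upper quota.

none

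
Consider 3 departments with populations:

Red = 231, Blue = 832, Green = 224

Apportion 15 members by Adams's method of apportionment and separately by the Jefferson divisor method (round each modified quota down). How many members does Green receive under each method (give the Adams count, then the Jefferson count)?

Adams: Red 3, Blue 9, Green 3.
Jefferson: Red 3, Blue 10, Green 2.
Green gets 3 under Adams and 2 under Jefferson.

3 and 2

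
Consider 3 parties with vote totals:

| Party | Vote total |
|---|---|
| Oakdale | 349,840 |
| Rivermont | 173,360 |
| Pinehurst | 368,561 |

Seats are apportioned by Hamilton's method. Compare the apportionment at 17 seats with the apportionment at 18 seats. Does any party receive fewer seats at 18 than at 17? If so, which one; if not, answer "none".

At 17 seats: Oakdale 7, Rivermont 3, Pinehurst 7.
At 18 seats: Oakdale 7, Rivermont 4, Pinehurst 7.
No party's allocation decreased.

none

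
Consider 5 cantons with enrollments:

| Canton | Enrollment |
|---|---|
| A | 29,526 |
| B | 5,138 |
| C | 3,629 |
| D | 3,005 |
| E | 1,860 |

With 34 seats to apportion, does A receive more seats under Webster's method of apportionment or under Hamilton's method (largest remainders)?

Webster

Webster: A 24, B 4, C 3, D 2, E 1.
Hamilton: A 23, B 4, C 3, D 2, E 2.
A gets 24 under Webster and 23 under Hamilton.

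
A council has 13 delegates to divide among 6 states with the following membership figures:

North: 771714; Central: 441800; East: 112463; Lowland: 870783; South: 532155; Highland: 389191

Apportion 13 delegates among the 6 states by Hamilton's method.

North 3; Central 2; East 0; Lowland 4; South 2; Highland 2

The standard divisor is 3118106/13 ≈ 239854.308.
Standard quotas: North 3.2174, Central 1.8420, East 0.4689, Lowland 3.6305, South 2.2187, Highland 1.6226.
Lower quotas: North 3, Central 1, East 0, Lowland 3, South 2, Highland 1 (sum 10, leaving 3 seats).
Remainders in descending order: Central 0.8420, Lowland 0.6305, Highland 0.6226, East 0.4689, South 0.2187, North 0.2174.
The surplus seats go to Central, Lowland, Highland.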